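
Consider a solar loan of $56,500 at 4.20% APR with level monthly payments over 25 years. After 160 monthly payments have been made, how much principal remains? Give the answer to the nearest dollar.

$33,656

With monthly rate i = 4.2%/12 = 0.0035000, the balance after k of n payments is P · [(1+i)^n − (1+i)^k] / [(1+i)^n − 1].
(1+0.0035000)^300 = 2.85241720 and (1+0.0035000)^160 = 1.74896167, so the balance is 56,500 × (2.85241720 − 1.74896167) / (2.85241720 − 1) = $33,656.15.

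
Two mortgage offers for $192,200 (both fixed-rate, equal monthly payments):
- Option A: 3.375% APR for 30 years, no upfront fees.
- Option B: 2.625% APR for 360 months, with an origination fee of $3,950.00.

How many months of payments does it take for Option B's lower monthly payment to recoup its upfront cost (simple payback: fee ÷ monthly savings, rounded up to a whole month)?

Option A: at 3.375% the monthly rate is 0.0028125, so the payment is 192,200 × 0.0028125 / (1 − 1.0028125^−360) = $849.71.
Option B: at 2.625% the monthly rate is 0.0021875, so the payment is 192,200 × 0.0021875 / (1 − 1.0021875^−360) = $771.97.
Monthly savings = $849.71 − $771.97 = $77.74.
Break-even = $3,950.00 / $77.74 = 50.81 → 51 months.

51 months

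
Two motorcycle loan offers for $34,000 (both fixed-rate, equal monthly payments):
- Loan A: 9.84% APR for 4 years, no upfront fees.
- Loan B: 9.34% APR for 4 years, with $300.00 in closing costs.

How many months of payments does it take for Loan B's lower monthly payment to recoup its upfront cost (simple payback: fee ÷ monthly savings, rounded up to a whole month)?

Loan A: at 9.84% the monthly rate is 0.0082000, so the payment is 34,000 × 0.0082000 / (1 − 1.0082000^−48) = $859.72.
Loan B: at 9.34% the monthly rate is 0.0077833, so the payment is 34,000 × 0.0077833 / (1 − 1.0077833^−48) = $851.59.
Monthly savings = $859.72 − $851.59 = $8.13.
Break-even = $300.00 / $8.13 = 36.90 → 37 months.

37 months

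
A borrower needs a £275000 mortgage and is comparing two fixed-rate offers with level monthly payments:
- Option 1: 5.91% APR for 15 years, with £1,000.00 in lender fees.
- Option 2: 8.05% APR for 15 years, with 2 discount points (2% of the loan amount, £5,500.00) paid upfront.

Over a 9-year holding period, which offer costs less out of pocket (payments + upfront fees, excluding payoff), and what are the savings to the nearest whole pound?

Option 1 by £40,003

Option 1: at 5.91% the monthly rate is 0.0049250, so the payment is 275,000 × 0.0049250 / (1 − 1.0049250^−180) = £2,307.26.
Option 2: monthly rate = 8.05%/12 = 0.0067083; payment = 275,000 × 0.0067083 / (1 − (1+0.0067083)^−180) = £2,635.99.
Over 108 months: Option 1 costs 108 × £2,307.26 + £1,000.00 = £250,184.08; Option 2 costs 108 × £2,635.99 + £5,500.00 = £290,186.92.
Option 1 is cheaper by £290,186.92 − £250,184.08 = £40,002.84.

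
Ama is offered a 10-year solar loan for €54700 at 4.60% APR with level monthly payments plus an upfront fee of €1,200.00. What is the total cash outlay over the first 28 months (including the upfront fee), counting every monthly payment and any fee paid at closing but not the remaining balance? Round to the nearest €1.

At 4.60% the monthly rate is 0.0038333, so the payment is 54,700 × 0.0038333 / (1 − 1.0038333^−120) = €569.54.
Total outlay = 28 × €569.54 + €1,200.00 = €17,147.12.

€17,147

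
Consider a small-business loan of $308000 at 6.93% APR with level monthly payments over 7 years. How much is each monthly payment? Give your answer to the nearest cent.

$4,638.01

At 6.93% the monthly rate is 0.0057750, so the payment is 308,000 × 0.0057750 / (1 − 1.0057750^−84) = $4,638.01.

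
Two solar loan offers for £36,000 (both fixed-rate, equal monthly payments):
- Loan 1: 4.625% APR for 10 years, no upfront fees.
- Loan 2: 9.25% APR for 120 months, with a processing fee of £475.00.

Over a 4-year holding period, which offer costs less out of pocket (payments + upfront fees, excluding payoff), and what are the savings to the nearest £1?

Loan 1 by £4,586

Loan 1: monthly rate = 4.625%/12 = 0.0038542; payment = 36,000 × 0.0038542 / (1 − (1+0.0038542)^−120) = £375.27.
Loan 2: at 9.25% the monthly rate is 0.0077083, so the payment is 36,000 × 0.0077083 / (1 − 1.0077083^−120) = £460.92.
Over 48 months: Loan 1 costs 48 × £375.27 = £18,012.96; Loan 2 costs 48 × £460.92 + £475.00 = £22,599.16.
Loan 1 is cheaper by £22,599.16 − £18,012.96 = £4,586.20.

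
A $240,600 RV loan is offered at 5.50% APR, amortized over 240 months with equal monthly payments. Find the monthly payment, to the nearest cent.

$1,655.06

Monthly rate = 5.5%/12 = 0.0045833; payment = 240,600 × 0.0045833 / (1 − (1+0.0045833)^−240) = $1,655.06.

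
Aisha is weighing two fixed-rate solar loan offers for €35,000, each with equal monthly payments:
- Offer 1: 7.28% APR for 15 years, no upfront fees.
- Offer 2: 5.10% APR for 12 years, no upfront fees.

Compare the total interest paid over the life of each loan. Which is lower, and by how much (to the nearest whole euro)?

Offer 2 by €10,749

Offer 1: monthly rate = 7.28%/12 = 0.0060667; payment = 35,000 × 0.0060667 / (1 − (1+0.0060667)^−180) = €320.09.
Total interest on Offer 1 = 180 × €320.09 − €35,000 = €22,616.20.
Offer 2: monthly rate = 5.1%/12 = 0.0042500; payment = 35,000 × 0.0042500 / (1 − (1+0.0042500)^−144) = €325.47.
Total interest on Offer 2 = 144 × €325.47 − €35,000 = €11,867.68.
Offer 2 is lower by €10,748.52.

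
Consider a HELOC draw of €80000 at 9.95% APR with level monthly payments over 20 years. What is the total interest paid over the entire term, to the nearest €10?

Monthly rate = 9.95%/12 = 0.0082917; payment = 80,000 × 0.0082917 / (1 − (1+0.0082917)^−240) = €769.37.
Total paid = 240 × €769.37 = €184,648.80; interest = €184,648.80 − €80,000 = €104,648.80.

€104,650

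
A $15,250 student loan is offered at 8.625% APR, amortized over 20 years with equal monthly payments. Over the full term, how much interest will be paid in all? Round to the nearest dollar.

$16,802

Monthly rate = 8.625%/12 = 0.0071875; payment = 15,250 × 0.0071875 / (1 − (1+0.0071875)^−240) = $133.55.
Total paid = 240 × $133.55 = $32,052.00; interest = $32,052.00 − $15,250 = $16,802.00.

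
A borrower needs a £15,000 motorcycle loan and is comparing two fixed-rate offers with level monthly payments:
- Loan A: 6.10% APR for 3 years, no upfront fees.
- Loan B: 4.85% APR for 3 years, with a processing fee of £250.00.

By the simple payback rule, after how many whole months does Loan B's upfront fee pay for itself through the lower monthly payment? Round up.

30 months

Loan A: monthly rate = 6.1%/12 = 0.0050833; payment = 15,000 × 0.0050833 / (1 − (1+0.0050833)^−36) = £457.01.
Loan B: at 4.85% the monthly rate is 0.0040417, so the payment is 15,000 × 0.0040417 / (1 − 1.0040417^−36) = £448.55.
Monthly savings = £457.01 − £448.55 = £8.46.
Break-even = £250.00 / £8.46 = 29.55 → 30 months.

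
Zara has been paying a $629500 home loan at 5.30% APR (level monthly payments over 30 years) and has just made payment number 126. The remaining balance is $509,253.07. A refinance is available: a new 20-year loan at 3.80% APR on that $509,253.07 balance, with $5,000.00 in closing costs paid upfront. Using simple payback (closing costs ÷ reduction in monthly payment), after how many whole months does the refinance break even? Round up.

11 months

Current payment = 629,500 × 5.3%/12 / (1 − (1+0.0044167)^−360) = $3,495.64.
Refinanced payment = 509,253.07 × 0.0031667 / (1 − (1+0.0031667)^−240) = $3,032.57.
Monthly savings = $3,495.64 − $3,032.57 = $463.07.
Break-even = $5,000.00 / $463.07 = 10.80 → 11 months.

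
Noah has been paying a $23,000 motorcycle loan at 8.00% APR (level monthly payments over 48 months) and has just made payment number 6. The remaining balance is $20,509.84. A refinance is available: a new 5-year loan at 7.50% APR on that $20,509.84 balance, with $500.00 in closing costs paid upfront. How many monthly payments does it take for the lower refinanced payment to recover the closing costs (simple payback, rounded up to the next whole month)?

Current payment = 23,000 × 8%/12 / (1 − (1+0.0066667)^−48) = $561.50.
Refinanced payment = 20,509.84 × 0.0062500 / (1 − (1+0.0062500)^−60) = $410.98.
Monthly savings = $561.50 − $410.98 = $150.52.
Break-even = $500.00 / $150.52 = 3.32 → 4 months.

4 months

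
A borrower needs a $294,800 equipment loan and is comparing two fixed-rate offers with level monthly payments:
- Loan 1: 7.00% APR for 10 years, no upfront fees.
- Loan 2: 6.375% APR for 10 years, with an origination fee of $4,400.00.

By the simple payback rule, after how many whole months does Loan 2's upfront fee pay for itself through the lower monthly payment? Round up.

Loan 1: at 7.00% the monthly rate is 0.0058333, so the payment is 294,800 × 0.0058333 / (1 − 1.0058333^−120) = $3,422.88.
Loan 2: at 6.375% the monthly rate is 0.0053125, so the payment is 294,800 × 0.0053125 / (1 − 1.0053125^−120) = $3,328.68.
Monthly savings = $3,422.88 − $3,328.68 = $94.20.
Break-even = $4,400.00 / $94.20 = 46.71 → 47 months.

47 months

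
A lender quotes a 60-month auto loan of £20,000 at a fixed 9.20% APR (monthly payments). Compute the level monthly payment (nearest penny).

Monthly rate = 9.2%/12 = 0.0076667; payment = 20,000 × 0.0076667 / (1 − (1+0.0076667)^−60) = £417.11.

£417.11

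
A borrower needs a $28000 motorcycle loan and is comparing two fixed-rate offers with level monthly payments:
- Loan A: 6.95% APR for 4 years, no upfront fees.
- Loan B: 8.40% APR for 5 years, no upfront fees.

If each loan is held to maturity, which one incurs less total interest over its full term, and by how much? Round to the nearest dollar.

Loan A by $2,234

Loan A: monthly rate = 6.95%/12 = 0.0057917; payment = 28,000 × 0.0057917 / (1 − (1+0.0057917)^−48) = $669.85.
Total interest on Loan A = 48 × $669.85 − $28,000 = $4,152.80.
Loan B: monthly rate = 8.4%/12 = 0.0070000; payment = 28,000 × 0.0070000 / (1 − (1+0.0070000)^−60) = $573.11.
Total interest on Loan B = 60 × $573.11 − $28,000 = $6,386.60.
Loan A is lower by $2,233.80.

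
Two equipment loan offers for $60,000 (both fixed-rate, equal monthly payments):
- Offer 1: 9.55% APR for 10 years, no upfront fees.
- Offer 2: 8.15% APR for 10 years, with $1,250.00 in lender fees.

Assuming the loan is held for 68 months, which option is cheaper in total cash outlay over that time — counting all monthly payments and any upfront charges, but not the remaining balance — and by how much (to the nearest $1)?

Offer 2 by $1,830

Offer 1: monthly rate = 9.55%/12 = 0.0079583; payment = 60,000 × 0.0079583 / (1 − (1+0.0079583)^−120) = $778.03.
Offer 2: at 8.15% the monthly rate is 0.0067917, so the payment is 60,000 × 0.0067917 / (1 − 1.0067917^−120) = $732.73.
Over 68 months: Offer 1 costs 68 × $778.03 = $52,906.04; Offer 2 costs 68 × $732.73 + $1,250.00 = $51,075.64.
Offer 2 is cheaper by $52,906.04 − $51,075.64 = $1,830.40.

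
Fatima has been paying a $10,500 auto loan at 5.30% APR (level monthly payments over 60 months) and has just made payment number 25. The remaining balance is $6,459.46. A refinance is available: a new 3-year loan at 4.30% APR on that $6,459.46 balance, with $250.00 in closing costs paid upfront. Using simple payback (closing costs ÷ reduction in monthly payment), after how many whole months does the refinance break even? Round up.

Current payment = 10,500 × 5.3%/12 / (1 − (1+0.0044167)^−60) = $199.59.
Refinanced payment = 6,459.46 × 0.0035833 / (1 − (1+0.0035833)^−36) = $191.57.
Monthly savings = $199.59 − $191.57 = $8.02.
Break-even = $250.00 / $8.02 = 31.17 → 32 months.

32 months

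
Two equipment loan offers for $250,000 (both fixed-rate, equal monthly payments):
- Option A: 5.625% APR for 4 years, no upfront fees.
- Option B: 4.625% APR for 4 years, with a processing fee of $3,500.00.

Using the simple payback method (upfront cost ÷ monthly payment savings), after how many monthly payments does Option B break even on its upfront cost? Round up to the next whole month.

Option A: at 5.625% the monthly rate is 0.0046875, so the payment is 250,000 × 0.0046875 / (1 − 1.0046875^−48) = $5,828.37.
Option B: monthly rate = 4.625%/12 = 0.0038542; payment = 250,000 × 0.0038542 / (1 − (1+0.0038542)^−48) = $5,714.95.
Monthly savings = $5,828.37 − $5,714.95 = $113.42.
Break-even = $3,500.00 / $113.42 = 30.86 → 31 months.

31 months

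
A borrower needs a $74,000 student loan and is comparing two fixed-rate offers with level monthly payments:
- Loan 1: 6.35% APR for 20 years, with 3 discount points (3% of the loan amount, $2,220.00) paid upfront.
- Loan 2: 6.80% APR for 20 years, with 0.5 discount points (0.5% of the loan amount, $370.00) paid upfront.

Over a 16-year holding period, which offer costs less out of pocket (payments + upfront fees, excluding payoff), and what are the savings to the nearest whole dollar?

Loan 1: at 6.35% the monthly rate is 0.0052917, so the payment is 74,000 × 0.0052917 / (1 − 1.0052917^−240) = $545.21.
Loan 2: at 6.80% the monthly rate is 0.0056667, so the payment is 74,000 × 0.0056667 / (1 − 1.0056667^−240) = $564.87.
Over 192 months: Loan 1 costs 192 × $545.21 + $2,220.00 = $106,900.32; Loan 2 costs 192 × $564.87 + $370.00 = $108,825.04.
Loan 1 is cheaper by $108,825.04 − $106,900.32 = $1,924.72.

Loan 1 by $1,925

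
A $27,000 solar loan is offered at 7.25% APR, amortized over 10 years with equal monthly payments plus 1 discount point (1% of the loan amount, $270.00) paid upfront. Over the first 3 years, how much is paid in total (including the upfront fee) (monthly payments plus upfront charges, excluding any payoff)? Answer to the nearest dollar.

At 7.25% the monthly rate is 0.0060417, so the payment is 27,000 × 0.0060417 / (1 − 1.0060417^−120) = $316.98.
Total outlay = 36 × $316.98 + $270.00 = $11,681.28.

$11,681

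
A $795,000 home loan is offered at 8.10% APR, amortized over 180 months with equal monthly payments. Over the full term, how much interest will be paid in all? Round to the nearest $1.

$580,812

At 8.10% the monthly rate is 0.0067500, so the payment is 795,000 × 0.0067500 / (1 − 1.0067500^−180) = $7,643.40.
Total paid = 180 × $7,643.40 = $1,375,812.00; interest = $1,375,812.00 − $795,000 = $580,812.00.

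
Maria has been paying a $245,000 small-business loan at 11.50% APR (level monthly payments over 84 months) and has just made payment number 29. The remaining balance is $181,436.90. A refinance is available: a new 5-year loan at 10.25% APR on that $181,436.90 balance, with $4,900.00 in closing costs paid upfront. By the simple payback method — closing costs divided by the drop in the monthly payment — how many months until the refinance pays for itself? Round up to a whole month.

Current payment = 245,000 × 11.5%/12 / (1 − (1+0.0095833)^−84) = $4,259.68.
Refinanced payment = 181,436.90 × 0.0085417 / (1 − (1+0.0085417)^−60) = $3,877.35.
Monthly savings = $4,259.68 − $3,877.35 = $382.33.
Break-even = $4,900.00 / $382.33 = 12.82 → 13 months.

13 months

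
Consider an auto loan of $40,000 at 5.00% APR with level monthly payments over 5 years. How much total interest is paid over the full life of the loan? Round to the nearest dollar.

$5,291

At 5.00% the monthly rate is 0.0041667, so the payment is 40,000 × 0.0041667 / (1 − 1.0041667^−60) = $754.85.
Total paid = 60 × $754.85 = $45,291.00; interest = $45,291.00 − $40,000 = $5,291.00.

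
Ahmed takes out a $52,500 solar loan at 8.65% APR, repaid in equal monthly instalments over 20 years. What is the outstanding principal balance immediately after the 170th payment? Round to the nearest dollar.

With monthly rate i = 8.65%/12 = 0.0072083, the balance after k of n payments is P · [(1+i)^n − (1+i)^k] / [(1+i)^n − 1].
(1+0.0072083)^240 = 5.60575974 and (1+0.0072083)^170 = 3.39064840, so the balance is 52,500 × (5.60575974 − 3.39064840) / (5.60575974 − 1) = $25,249.55.

$25,250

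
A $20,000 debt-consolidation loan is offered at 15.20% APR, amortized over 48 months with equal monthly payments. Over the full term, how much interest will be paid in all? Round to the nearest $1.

Monthly rate = 15.2%/12 = 0.0126667; payment = 20,000 × 0.0126667 / (1 − (1+0.0126667)^−48) = $558.64.
Total paid = 48 × $558.64 = $26,814.72; interest = $26,814.72 − $20,000 = $6,814.72.

$6,815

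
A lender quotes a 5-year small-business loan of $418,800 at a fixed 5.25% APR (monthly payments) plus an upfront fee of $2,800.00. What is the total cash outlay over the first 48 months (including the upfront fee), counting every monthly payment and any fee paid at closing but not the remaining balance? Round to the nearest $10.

Monthly rate = 5.25%/12 = 0.0043750; payment = 418,800 × 0.0043750 / (1 − (1+0.0043750)^−60) = $7,951.33.
Total outlay = 48 × $7,951.33 + $2,800.00 = $384,463.84.

$384,460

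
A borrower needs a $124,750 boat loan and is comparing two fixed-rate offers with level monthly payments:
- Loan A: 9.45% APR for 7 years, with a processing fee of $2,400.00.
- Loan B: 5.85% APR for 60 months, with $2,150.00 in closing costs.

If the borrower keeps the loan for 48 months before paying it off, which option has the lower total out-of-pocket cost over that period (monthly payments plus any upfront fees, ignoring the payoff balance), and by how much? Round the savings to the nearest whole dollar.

Loan A by $17,383

Loan A: at 9.45% the monthly rate is 0.0078750, so the payment is 124,750 × 0.0078750 / (1 − 1.0078750^−84) = $2,035.72.
Loan B: monthly rate = 5.85%/12 = 0.0048750; payment = 124,750 × 0.0048750 / (1 − (1+0.0048750)^−60) = $2,403.08.
Over 48 months: Loan A costs 48 × $2,035.72 + $2,400.00 = $100,114.56; Loan B costs 48 × $2,403.08 + $2,150.00 = $117,497.84.
Loan A is cheaper by $117,497.84 − $100,114.56 = $17,383.28.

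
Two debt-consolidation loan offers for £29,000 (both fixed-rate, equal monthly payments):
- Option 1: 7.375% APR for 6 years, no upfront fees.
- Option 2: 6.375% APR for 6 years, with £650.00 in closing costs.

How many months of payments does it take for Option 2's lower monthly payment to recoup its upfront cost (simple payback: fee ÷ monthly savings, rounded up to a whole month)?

47 months

Option 1: monthly rate = 7.375%/12 = 0.0061458; payment = 29,000 × 0.0061458 / (1 − (1+0.0061458)^−72) = £499.66.
Option 2: at 6.375% the monthly rate is 0.0053125, so the payment is 29,000 × 0.0053125 / (1 − 1.0053125^−72) = £485.76.
Monthly savings = £499.66 − £485.76 = £13.90.
Break-even = £650.00 / £13.90 = 46.76 → 47 months.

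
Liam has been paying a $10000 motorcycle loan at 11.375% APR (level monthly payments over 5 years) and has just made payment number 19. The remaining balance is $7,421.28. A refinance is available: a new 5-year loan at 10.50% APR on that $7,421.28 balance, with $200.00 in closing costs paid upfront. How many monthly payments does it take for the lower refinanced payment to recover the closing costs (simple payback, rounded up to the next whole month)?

4 months

Current payment = 10,000 × 11.375%/12 / (1 − (1+0.0094792)^−60) = $219.30.
Refinanced payment = 7,421.28 × 0.0087500 / (1 − (1+0.0087500)^−60) = $159.51.
Monthly savings = $219.30 − $159.51 = $59.79.
Break-even = $200.00 / $59.79 = 3.35 → 4 months.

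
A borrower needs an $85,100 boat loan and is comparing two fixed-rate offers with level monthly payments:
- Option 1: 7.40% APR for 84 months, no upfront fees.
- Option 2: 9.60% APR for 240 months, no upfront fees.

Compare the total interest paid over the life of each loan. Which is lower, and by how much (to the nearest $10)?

Option 1: monthly rate = 7.4%/12 = 0.0061667; payment = 85,100 × 0.0061667 / (1 − (1+0.0061667)^−84) = $1,301.09.
Total interest on Option 1 = 84 × $1,301.09 − $85,100 = $24,191.56.
Option 2: at 9.60% the monthly rate is 0.0080000, so the payment is 85,100 × 0.0080000 / (1 − 1.0080000^−240) = $798.81.
Total interest on Option 2 = 240 × $798.81 − $85,100 = $106,614.40.
Option 1 is lower by $82,422.84.

Option 1 by $82,420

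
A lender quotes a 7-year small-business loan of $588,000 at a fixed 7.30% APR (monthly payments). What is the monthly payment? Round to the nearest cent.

At 7.30% the monthly rate is 0.0060833, so the payment is 588,000 × 0.0060833 / (1 − 1.0060833^−84) = $8,960.98.

$8,960.98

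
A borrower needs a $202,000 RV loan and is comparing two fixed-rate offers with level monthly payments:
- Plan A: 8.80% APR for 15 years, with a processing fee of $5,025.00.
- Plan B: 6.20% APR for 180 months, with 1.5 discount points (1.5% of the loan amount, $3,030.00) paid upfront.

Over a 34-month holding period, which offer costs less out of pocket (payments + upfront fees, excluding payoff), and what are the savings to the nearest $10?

Plan A: at 8.80% the monthly rate is 0.0073333, so the payment is 202,000 × 0.0073333 / (1 − 1.0073333^−180) = $2,024.86.
Plan B: monthly rate = 6.2%/12 = 0.0051667; payment = 202,000 × 0.0051667 / (1 − (1+0.0051667)^−180) = $1,726.49.
Over 34 months: Plan A costs 34 × $2,024.86 + $5,025.00 = $73,870.24; Plan B costs 34 × $1,726.49 + $3,030.00 = $61,730.66.
Plan B is cheaper by $73,870.24 − $61,730.66 = $12,139.58.

Plan B by $12,140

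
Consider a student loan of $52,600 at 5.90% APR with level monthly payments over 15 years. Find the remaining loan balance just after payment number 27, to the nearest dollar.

With monthly rate i = 5.9%/12 = 0.0049167, the balance after k of n payments is P · [(1+i)^n − (1+i)^k] / [(1+i)^n − 1].
(1+0.0049167)^180 = 2.41773579 and (1+0.0049167)^27 = 1.14159308, so the balance is 52,600 × (2.41773579 − 1.14159308) / (2.41773579 − 1) = $47,346.70.

$47,347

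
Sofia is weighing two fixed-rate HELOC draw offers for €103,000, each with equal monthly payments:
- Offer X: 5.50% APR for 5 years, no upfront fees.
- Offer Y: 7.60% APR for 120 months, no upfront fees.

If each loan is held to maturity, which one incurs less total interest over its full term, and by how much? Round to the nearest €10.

Offer X by €29,320

Offer X: monthly rate = 5.5%/12 = 0.0045833; payment = 103,000 × 0.0045833 / (1 − (1+0.0045833)^−60) = €1,967.42.
Total interest on Offer X = 60 × €1,967.42 − €103,000 = €15,045.20.
Offer Y: at 7.60% the monthly rate is 0.0063333, so the payment is 103,000 × 0.0063333 / (1 − 1.0063333^−120) = €1,228.01.
Total interest on Offer Y = 120 × €1,228.01 − €103,000 = €44,361.20.
Offer X is lower by €29,316.00.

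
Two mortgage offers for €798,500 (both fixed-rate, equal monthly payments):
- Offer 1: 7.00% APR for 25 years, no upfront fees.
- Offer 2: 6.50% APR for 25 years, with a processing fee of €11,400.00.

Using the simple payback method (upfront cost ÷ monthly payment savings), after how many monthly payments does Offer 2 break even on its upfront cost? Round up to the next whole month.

46 months

Offer 1: at 7.00% the monthly rate is 0.0058333, so the payment is 798,500 × 0.0058333 / (1 − 1.0058333^−300) = €5,643.63.
Offer 2: at 6.50% the monthly rate is 0.0054167, so the payment is 798,500 × 0.0054167 / (1 − 1.0054167^−300) = €5,391.53.
Monthly savings = €5,643.63 − €5,391.53 = €252.10.
Break-even = €11,400.00 / €252.10 = 45.22 → 46 months.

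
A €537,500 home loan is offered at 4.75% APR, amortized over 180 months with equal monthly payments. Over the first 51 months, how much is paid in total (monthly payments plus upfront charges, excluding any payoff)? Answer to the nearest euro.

€213,223

At 4.75% the monthly rate is 0.0039583, so the payment is 537,500 × 0.0039583 / (1 − 1.0039583^−180) = €4,180.85.
Total outlay = 51 × €4,180.85 = €213,223.35.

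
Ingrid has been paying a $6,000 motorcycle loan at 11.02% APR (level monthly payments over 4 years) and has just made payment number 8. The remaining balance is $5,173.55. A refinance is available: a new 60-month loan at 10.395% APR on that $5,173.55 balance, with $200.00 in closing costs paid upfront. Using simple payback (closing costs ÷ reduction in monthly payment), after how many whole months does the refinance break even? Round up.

5 months

Current payment = 6,000 × 11.02%/12 / (1 − (1+0.0091833)^−48) = $155.13.
Refinanced payment = 5,173.55 × 0.0086625 / (1 − (1+0.0086625)^−60) = $110.93.
Monthly savings = $155.13 − $110.93 = $44.20.
Break-even = $200.00 / $44.20 = 4.52 → 5 months.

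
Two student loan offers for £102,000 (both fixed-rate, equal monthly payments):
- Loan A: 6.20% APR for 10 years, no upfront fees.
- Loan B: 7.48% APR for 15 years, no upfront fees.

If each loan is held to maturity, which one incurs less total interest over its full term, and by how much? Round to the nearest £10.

Loan A: monthly rate = 6.2%/12 = 0.0051667; payment = 102,000 × 0.0051667 / (1 − (1+0.0051667)^−120) = £1,142.68.
Total interest on Loan A = 120 × £1,142.68 − £102,000 = £35,121.60.
Loan B: monthly rate = 7.48%/12 = 0.0062333; payment = 102,000 × 0.0062333 / (1 − (1+0.0062333)^−180) = £944.39.
Total interest on Loan B = 180 × £944.39 − £102,000 = £67,990.20.
Loan A is lower by £32,868.60.

Loan A by £32,870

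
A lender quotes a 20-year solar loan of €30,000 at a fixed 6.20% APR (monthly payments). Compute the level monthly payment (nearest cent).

Monthly rate = 6.2%/12 = 0.0051667; payment = 30,000 × 0.0051667 / (1 − (1+0.0051667)^−240) = €218.41.

€218.41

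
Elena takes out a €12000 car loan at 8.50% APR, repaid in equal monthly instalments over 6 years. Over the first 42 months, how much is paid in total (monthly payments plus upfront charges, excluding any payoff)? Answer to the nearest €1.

€8,960

At 8.50% the monthly rate is 0.0070833, so the payment is 12,000 × 0.0070833 / (1 − 1.0070833^−72) = €213.34.
Total outlay = 42 × €213.34 = €8,960.28.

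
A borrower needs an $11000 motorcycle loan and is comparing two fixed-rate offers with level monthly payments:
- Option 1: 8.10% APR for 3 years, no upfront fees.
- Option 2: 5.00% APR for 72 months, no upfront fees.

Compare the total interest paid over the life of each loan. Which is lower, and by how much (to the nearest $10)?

Option 1 by $330

Option 1: at 8.10% the monthly rate is 0.0067500, so the payment is 11,000 × 0.0067500 / (1 − 1.0067500^−36) = $345.21.
Total interest on Option 1 = 36 × $345.21 − $11,000 = $1,427.56.
Option 2: monthly rate = 5%/12 = 0.0041667; payment = 11,000 × 0.0041667 / (1 − (1+0.0041667)^−72) = $177.15.
Total interest on Option 2 = 72 × $177.15 − $11,000 = $1,754.80.
Option 1 is lower by $327.24.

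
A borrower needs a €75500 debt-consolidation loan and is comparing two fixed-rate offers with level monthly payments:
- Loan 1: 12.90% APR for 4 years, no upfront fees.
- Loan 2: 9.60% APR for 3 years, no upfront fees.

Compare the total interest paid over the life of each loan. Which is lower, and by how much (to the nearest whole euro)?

Loan 2 by €9,850

Loan 1: at 12.90% the monthly rate is 0.0107500, so the payment is 75,500 × 0.0107500 / (1 − 1.0107500^−48) = €2,021.73.
Total interest on Loan 1 = 48 × €2,021.73 − €75,500 = €21,543.04.
Loan 2: at 9.60% the monthly rate is 0.0080000, so the payment is 75,500 × 0.0080000 / (1 − 1.0080000^−36) = €2,422.02.
Total interest on Loan 2 = 36 × €2,422.02 − €75,500 = €11,692.72.
Loan 2 is lower by €9,850.32.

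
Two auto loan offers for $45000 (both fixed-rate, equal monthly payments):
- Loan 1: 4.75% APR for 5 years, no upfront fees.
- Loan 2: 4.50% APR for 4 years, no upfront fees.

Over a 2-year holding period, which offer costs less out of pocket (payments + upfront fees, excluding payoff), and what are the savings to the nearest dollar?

Loan 1: monthly rate = 4.75%/12 = 0.0039583; payment = 45,000 × 0.0039583 / (1 − (1+0.0039583)^−60) = $844.06.
Loan 2: at 4.50% the monthly rate is 0.0037500, so the payment is 45,000 × 0.0037500 / (1 − 1.0037500^−48) = $1,026.16.
Over 24 months: Loan 1 costs 24 × $844.06 = $20,257.44; Loan 2 costs 24 × $1,026.16 = $24,627.84.
Loan 1 is cheaper by $24,627.84 − $20,257.44 = $4,370.40.

Loan 1 by $4,370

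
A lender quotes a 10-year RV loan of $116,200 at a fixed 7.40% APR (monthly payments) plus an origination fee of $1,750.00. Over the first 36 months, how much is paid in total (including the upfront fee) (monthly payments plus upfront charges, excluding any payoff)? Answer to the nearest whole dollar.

$51,187

At 7.40% the monthly rate is 0.0061667, so the payment is 116,200 × 0.0061667 / (1 − 1.0061667^−120) = $1,373.26.
Total outlay = 36 × $1,373.26 + $1,750.00 = $51,187.36.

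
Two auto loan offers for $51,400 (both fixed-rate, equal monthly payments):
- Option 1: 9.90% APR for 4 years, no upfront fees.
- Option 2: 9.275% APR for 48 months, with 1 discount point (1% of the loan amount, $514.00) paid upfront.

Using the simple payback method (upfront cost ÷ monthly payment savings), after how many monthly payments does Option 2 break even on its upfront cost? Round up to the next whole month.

34 months

Option 1: at 9.90% the monthly rate is 0.0082500, so the payment is 51,400 × 0.0082500 / (1 − 1.0082500^−48) = $1,301.17.
Option 2: monthly rate = 9.275%/12 = 0.0077292; payment = 51,400 × 0.0077292 / (1 − (1+0.0077292)^−48) = $1,285.81.
Monthly savings = $1,301.17 − $1,285.81 = $15.36.
Break-even = $514.00 / $15.36 = 33.46 → 34 months.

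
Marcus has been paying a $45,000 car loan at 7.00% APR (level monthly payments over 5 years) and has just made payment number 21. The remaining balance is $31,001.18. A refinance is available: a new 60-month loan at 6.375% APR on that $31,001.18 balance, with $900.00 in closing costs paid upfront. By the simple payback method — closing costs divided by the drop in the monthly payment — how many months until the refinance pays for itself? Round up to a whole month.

Current payment = 45,000 × 7%/12 / (1 − (1+0.0058333)^−60) = $891.05.
Refinanced payment = 31,001.18 × 0.0053125 / (1 − (1+0.0053125)^−60) = $604.76.
Monthly savings = $891.05 − $604.76 = $286.29.
Break-even = $900.00 / $286.29 = 3.14 → 4 months.

4 months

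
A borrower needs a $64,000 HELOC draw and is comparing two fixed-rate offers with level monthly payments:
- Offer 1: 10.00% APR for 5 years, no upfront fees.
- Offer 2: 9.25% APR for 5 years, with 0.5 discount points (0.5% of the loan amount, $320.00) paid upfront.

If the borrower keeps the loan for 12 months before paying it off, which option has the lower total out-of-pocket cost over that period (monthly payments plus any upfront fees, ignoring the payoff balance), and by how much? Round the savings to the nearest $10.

Offer 1 by $40

Offer 1: at 10.00% the monthly rate is 0.0083333, so the payment is 64,000 × 0.0083333 / (1 − 1.0083333^−60) = $1,359.81.
Offer 2: at 9.25% the monthly rate is 0.0077083, so the payment is 64,000 × 0.0077083 / (1 − 1.0077083^−60) = $1,336.31.
Over 12 months: Offer 1 costs 12 × $1,359.81 = $16,317.72; Offer 2 costs 12 × $1,336.31 + $320.00 = $16,355.72.
Offer 1 is cheaper by $16,355.72 − $16,317.72 = $38.00.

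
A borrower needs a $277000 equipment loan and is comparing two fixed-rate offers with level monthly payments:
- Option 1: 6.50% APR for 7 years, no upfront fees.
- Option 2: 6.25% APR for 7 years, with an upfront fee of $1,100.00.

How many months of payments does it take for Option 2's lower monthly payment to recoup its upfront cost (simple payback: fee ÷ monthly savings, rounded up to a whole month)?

Option 1: monthly rate = 6.5%/12 = 0.0054167; payment = 277,000 × 0.0054167 / (1 − (1+0.0054167)^−84) = $4,113.29.
Option 2: monthly rate = 6.25%/12 = 0.0052083; payment = 277,000 × 0.0052083 / (1 − (1+0.0052083)^−84) = $4,079.85.
Monthly savings = $4,113.29 − $4,079.85 = $33.44.
Break-even = $1,100.00 / $33.44 = 32.89 → 33 months.

33 months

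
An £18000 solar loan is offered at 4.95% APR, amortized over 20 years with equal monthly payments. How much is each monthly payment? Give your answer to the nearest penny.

£118.30

Monthly rate = 4.95%/12 = 0.0041250; payment = 18,000 × 0.0041250 / (1 − (1+0.0041250)^−240) = £118.30.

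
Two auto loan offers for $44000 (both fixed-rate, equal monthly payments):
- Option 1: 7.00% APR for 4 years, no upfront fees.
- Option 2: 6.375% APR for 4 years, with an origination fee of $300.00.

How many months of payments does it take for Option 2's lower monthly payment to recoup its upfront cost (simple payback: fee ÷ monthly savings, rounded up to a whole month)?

Option 1: monthly rate = 7%/12 = 0.0058333; payment = 44,000 × 0.0058333 / (1 − (1+0.0058333)^−48) = $1,053.63.
Option 2: monthly rate = 6.375%/12 = 0.0053125; payment = 44,000 × 0.0053125 / (1 − (1+0.0053125)^−48) = $1,040.92.
Monthly savings = $1,053.63 − $1,040.92 = $12.71.
Break-even = $300.00 / $12.71 = 23.60 → 24 months.

24 months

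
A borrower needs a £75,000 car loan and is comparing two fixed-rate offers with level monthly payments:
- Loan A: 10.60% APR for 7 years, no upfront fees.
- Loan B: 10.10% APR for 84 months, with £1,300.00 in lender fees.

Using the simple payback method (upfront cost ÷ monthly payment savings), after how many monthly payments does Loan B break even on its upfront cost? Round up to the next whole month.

67 months

Loan A: monthly rate = 10.6%/12 = 0.0088333; payment = 75,000 × 0.0088333 / (1 − (1+0.0088333)^−84) = £1,268.46.
Loan B: monthly rate = 10.1%/12 = 0.0084167; payment = 75,000 × 0.0084167 / (1 − (1+0.0084167)^−84) = £1,248.97.
Monthly savings = £1,268.46 − £1,248.97 = £19.49.
Break-even = £1,300.00 / £19.49 = 66.70 → 67 months.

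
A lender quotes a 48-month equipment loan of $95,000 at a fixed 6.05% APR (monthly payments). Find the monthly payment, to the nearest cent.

$2,233.26

At 6.05% the monthly rate is 0.0050417, so the payment is 95,000 × 0.0050417 / (1 − 1.0050417^−48) = $2,233.26.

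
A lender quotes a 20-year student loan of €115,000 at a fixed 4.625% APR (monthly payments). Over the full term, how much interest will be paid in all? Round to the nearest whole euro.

€61,479

At 4.625% the monthly rate is 0.0038542, so the payment is 115,000 × 0.0038542 / (1 − 1.0038542^−240) = €735.33.
Total paid = 240 × €735.33 = €176,479.20; interest = €176,479.20 − €115,000 = €61,479.20.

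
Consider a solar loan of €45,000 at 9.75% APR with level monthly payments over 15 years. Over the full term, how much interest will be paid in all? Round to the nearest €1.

€40,808

At 9.75% the monthly rate is 0.0081250, so the payment is 45,000 × 0.0081250 / (1 − 1.0081250^−180) = €476.71.
Total paid = 180 × €476.71 = €85,807.80; interest = €85,807.80 − €45,000 = €40,807.80.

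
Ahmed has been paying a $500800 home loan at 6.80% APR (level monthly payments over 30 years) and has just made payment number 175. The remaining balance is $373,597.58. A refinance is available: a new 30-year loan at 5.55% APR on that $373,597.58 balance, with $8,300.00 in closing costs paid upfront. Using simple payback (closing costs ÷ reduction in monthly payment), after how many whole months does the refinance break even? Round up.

8 months

Current payment = 500,800 × 6.8%/12 / (1 − (1+0.0056667)^−360) = $3,264.84.
Refinanced payment = 373,597.58 × 0.0046250 / (1 − (1+0.0046250)^−360) = $2,132.98.
Monthly savings = $3,264.84 − $2,132.98 = $1,131.86.
Break-even = $8,300.00 / $1,131.86 = 7.33 → 8 months.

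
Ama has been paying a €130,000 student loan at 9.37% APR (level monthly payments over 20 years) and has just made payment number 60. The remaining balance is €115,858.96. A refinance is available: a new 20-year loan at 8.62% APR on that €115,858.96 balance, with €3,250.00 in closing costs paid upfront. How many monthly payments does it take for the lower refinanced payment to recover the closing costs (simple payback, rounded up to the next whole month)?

Current payment = 130,000 × 9.37%/12 / (1 − (1+0.0078083)^−240) = €1,200.76.
Refinanced payment = 115,858.96 × 0.0071833 / (1 − (1+0.0071833)^−240) = €1,014.27.
Monthly savings = €1,200.76 − €1,014.27 = €186.49.
Break-even = €3,250.00 / €186.49 = 17.43 → 18 months.

18 months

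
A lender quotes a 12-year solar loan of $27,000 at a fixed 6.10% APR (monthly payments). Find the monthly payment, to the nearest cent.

$264.88

Monthly rate = 6.1%/12 = 0.0050833; payment = 27,000 × 0.0050833 / (1 − (1+0.0050833)^−144) = $264.88.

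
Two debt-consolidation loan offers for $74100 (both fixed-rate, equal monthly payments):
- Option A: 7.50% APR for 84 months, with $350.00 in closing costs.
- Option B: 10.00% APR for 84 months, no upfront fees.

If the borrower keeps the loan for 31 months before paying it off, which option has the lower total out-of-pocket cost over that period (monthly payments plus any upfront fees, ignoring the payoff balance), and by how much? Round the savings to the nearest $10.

Option A: monthly rate = 7.5%/12 = 0.0062500; payment = 74,100 × 0.0062500 / (1 − (1+0.0062500)^−84) = $1,136.57.
Option B: monthly rate = 10%/12 = 0.0083333; payment = 74,100 × 0.0083333 / (1 − (1+0.0083333)^−84) = $1,230.15.
Over 31 months: Option A costs 31 × $1,136.57 + $350.00 = $35,583.67; Option B costs 31 × $1,230.15 = $38,134.65.
Option A is cheaper by $38,134.65 − $35,583.67 = $2,550.98.

Option A by $2,550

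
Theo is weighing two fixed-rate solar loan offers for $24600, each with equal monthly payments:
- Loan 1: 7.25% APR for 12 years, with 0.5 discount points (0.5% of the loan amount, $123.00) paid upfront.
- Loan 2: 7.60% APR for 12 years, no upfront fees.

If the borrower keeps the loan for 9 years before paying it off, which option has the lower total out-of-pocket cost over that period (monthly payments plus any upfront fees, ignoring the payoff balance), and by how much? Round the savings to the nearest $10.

Loan 1 by $380

Loan 1: at 7.25% the monthly rate is 0.0060417, so the payment is 24,600 × 0.0060417 / (1 − 1.0060417^−144) = $256.27.
Loan 2: monthly rate = 7.6%/12 = 0.0063333; payment = 24,600 × 0.0063333 / (1 − (1+0.0063333)^−144) = $260.92.
Over 108 months: Loan 1 costs 108 × $256.27 + $123.00 = $27,800.16; Loan 2 costs 108 × $260.92 = $28,179.36.
Loan 1 is cheaper by $28,179.36 − $27,800.16 = $379.20.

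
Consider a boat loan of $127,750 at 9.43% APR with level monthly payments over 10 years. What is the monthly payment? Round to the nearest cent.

Monthly rate = 9.43%/12 = 0.0078583; payment = 127,750 × 0.0078583 / (1 − (1+0.0078583)^−120) = $1,648.16.

$1,648.16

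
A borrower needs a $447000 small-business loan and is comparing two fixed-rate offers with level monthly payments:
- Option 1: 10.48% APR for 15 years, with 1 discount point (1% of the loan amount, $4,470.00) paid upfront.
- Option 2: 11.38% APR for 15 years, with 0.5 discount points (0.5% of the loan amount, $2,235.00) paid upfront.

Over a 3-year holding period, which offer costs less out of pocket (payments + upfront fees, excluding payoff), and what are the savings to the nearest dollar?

Option 1 by $6,843

Option 1: monthly rate = 10.48%/12 = 0.0087333; payment = 447,000 × 0.0087333 / (1 − (1+0.0087333)^−180) = $4,935.59.
Option 2: at 11.38% the monthly rate is 0.0094833, so the payment is 447,000 × 0.0094833 / (1 − 1.0094833^−180) = $5,187.76.
Over 36 months: Option 1 costs 36 × $4,935.59 + $4,470.00 = $182,151.24; Option 2 costs 36 × $5,187.76 + $2,235.00 = $188,994.36.
Option 1 is cheaper by $188,994.36 − $182,151.24 = $6,843.12.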